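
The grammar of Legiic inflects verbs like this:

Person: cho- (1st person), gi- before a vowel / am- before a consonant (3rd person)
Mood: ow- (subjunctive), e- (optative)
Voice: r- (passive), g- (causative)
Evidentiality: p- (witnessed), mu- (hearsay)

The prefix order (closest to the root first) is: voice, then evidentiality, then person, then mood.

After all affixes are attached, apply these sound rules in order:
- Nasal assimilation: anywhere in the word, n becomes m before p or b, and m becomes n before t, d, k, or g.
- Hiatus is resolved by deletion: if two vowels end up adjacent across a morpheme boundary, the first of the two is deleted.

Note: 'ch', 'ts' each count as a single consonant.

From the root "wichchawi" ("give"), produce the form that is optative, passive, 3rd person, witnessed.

Attach voice passive r- → rwichchawi.
Attach evidentiality witnessed p- → prwichchawi.
Attach person 3rd person am- (before consonant 'p') → amprwichchawi.
Attach mood optative e- → eamprwichchawi.
Nasal assimilation: no change.
Apply vowel deletion: eamprwichchawi → amprwichchawi.

amprwichchawi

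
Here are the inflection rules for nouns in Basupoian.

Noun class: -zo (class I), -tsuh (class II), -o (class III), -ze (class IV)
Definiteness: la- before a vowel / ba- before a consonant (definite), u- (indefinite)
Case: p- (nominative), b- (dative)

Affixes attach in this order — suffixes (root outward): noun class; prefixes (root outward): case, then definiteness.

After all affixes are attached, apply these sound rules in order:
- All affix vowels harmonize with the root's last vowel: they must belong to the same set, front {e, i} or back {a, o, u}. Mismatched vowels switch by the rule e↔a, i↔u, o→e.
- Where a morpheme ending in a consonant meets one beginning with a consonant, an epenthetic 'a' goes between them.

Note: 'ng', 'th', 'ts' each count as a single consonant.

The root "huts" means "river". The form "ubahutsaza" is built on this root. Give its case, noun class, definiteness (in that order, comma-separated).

dative, class IV, indefinite

Segment: u-b-huts-ze.
case: b- → dative.
noun class: -ze → class IV.
definiteness: u- → indefinite.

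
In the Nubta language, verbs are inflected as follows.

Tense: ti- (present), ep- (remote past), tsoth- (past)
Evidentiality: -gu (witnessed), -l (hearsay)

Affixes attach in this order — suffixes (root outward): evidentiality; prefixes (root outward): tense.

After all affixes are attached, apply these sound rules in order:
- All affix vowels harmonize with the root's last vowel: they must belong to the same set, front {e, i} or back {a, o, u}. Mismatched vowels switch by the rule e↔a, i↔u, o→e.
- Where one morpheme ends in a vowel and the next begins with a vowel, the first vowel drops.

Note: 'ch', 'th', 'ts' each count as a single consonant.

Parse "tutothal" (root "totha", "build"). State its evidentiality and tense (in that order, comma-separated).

Segment: ti-totha-l.
evidentiality: -l → hearsay.
tense: ti- → present.

hearsay, present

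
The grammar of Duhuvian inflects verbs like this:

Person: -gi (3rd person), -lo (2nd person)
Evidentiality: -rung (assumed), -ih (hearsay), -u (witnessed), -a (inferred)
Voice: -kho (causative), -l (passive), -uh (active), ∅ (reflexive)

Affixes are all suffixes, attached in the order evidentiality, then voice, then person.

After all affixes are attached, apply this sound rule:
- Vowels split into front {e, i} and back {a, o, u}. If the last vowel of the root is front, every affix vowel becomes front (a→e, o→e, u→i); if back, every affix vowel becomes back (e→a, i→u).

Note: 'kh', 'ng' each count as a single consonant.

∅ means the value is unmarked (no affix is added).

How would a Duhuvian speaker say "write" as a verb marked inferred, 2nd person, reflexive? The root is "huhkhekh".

Attach evidentiality inferred -a → huhkhekha.
voice = reflexive: zero marking, form stays huhkhekha.
Attach person 2nd person -lo → huhkhekhalo.
Apply vowel harmony: huhkhekhalo → huhkhekhele.

huhkhekhele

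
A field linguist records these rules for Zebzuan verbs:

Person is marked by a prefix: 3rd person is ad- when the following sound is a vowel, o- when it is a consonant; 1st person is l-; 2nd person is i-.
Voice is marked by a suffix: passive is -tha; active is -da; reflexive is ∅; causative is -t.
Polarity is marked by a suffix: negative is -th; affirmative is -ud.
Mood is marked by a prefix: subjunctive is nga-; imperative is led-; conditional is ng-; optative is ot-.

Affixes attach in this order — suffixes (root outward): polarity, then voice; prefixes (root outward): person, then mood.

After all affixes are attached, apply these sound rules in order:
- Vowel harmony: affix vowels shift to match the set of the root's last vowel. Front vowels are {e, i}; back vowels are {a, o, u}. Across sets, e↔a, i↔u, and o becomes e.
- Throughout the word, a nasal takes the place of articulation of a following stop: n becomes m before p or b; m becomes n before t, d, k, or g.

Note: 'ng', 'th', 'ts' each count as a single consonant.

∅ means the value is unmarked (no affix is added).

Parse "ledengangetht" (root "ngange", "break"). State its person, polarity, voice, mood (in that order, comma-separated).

Segment: led-o-ngange-th-t.
person: ad/o- → 3rd person.
polarity: -th → negative.
voice: -t → causative.
mood: led- → imperative.

3rd person, negative, causative, imperative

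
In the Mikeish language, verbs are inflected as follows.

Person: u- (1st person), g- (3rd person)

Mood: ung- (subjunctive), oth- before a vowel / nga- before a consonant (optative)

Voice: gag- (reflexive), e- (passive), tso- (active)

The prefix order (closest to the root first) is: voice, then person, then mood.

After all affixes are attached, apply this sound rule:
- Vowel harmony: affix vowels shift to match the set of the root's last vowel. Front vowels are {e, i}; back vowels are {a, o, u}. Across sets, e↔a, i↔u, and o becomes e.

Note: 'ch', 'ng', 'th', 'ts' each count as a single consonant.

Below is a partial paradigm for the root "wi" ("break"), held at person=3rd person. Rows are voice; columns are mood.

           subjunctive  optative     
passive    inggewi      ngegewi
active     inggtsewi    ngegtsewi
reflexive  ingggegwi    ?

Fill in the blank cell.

Attach voice reflexive gag- → gagwi.
Attach person 3rd person g- → ggagwi.
Attach mood optative nga- (before consonant 'g') → ngaggagwi.
Apply vowel harmony: ngaggagwi → ngeggegwi.

ngeggegwi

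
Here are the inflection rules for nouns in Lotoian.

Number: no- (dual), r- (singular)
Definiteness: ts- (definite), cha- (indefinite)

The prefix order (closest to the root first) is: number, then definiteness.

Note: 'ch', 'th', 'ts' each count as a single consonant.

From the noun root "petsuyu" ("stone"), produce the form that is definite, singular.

tsrpetsuyu

Attach number singular r- → rpetsuyu.
Attach definiteness definite ts- → tsrpetsuyu.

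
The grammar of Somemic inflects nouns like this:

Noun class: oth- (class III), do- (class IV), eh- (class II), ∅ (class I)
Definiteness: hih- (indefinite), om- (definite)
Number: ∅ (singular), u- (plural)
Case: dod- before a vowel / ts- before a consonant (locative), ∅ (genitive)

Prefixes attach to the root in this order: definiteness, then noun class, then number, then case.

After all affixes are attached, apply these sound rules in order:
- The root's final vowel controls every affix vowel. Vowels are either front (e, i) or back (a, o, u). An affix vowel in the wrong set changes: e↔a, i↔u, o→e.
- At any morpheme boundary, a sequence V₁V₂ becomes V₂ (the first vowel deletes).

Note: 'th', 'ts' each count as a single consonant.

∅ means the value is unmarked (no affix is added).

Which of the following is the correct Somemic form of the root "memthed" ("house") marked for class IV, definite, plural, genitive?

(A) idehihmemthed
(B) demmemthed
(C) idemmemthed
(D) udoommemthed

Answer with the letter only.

C

Attach definiteness definite om- → ommemthed.
Attach noun class class IV do- → doommemthed.
Attach number plural u- → udoommemthed.
case = genitive: zero marking, form stays udoommemthed.
Apply vowel harmony: udoommemthed → ideemmemthed.
Apply vowel deletion: ideemmemthed → idemmemthed.
So the correct form is idemmemthed, option (C).
(A) idehihmemthed is wrong: it uses indefinite instead of definite for definiteness.
(D) udoommemthed is wrong: it fails to apply the sound rule(s).
(B) demmemthed is wrong: it uses singular instead of plural for number.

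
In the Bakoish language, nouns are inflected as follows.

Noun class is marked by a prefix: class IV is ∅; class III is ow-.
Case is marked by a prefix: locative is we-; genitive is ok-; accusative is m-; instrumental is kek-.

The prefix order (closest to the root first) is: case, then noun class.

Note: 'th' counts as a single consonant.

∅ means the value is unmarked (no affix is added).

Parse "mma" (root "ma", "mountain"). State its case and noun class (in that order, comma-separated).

accusative, class IV

Segment: m-ma.
case: m- → accusative.
noun class: ∅ → class IV.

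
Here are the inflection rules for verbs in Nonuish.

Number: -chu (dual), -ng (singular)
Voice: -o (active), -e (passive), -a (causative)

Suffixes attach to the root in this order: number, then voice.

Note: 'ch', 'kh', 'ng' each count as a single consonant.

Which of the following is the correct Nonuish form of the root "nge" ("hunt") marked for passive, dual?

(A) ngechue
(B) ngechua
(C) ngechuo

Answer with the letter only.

A

Attach number dual -chu → ngechu.
Attach voice passive -e → ngechue.
So the correct form is ngechue, option (A).
(C) ngechuo is wrong: it uses active instead of passive for voice.
(B) ngechua is wrong: it uses causative instead of passive for voice.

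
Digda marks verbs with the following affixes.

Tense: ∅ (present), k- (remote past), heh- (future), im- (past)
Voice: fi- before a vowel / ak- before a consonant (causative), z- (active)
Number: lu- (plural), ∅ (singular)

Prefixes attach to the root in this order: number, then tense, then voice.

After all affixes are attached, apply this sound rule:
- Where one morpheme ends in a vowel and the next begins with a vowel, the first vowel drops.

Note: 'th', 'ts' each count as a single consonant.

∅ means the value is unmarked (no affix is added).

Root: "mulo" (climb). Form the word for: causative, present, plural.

Attach number plural lu- → lumulo.
tense = present: zero marking, form stays lumulo.
Attach voice causative ak- (before consonant 'l') → aklumulo.
Vowel deletion: no change.

aklumulo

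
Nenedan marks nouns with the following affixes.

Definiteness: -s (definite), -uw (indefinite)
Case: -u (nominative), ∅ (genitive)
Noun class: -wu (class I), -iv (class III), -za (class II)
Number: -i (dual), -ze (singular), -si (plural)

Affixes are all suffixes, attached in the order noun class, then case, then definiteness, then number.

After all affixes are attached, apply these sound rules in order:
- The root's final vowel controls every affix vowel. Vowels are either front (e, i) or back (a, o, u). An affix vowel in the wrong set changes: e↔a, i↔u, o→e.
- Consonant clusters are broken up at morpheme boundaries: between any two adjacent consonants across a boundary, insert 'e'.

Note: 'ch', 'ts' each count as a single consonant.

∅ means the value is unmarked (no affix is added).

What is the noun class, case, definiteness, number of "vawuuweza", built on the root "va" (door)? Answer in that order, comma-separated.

Segment: va-wu-uw-ze.
noun class: -wu → class I.
case: ∅ → genitive.
definiteness: -uw → indefinite.
number: -ze → singular.

class I, genitive, indefinite, singular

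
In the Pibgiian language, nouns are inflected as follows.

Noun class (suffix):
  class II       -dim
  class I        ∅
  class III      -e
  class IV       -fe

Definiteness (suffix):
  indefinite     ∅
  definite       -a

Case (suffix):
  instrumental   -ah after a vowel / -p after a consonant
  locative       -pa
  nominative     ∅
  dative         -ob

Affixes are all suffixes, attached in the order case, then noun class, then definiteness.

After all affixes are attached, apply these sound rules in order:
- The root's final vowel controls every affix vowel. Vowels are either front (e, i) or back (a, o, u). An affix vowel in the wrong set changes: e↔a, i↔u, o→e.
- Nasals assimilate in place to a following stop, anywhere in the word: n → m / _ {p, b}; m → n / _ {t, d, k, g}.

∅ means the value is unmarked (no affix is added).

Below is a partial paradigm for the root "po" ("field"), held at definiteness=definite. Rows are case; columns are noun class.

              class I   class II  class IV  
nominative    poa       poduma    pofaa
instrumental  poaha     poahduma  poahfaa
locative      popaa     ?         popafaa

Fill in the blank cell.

popaduma

Attach case locative -pa → popa.
Attach noun class class II -dim → popadim.
Attach definiteness definite -a → popadima.
Apply vowel harmony: popadima → popaduma.
Nasal assimilation: no change.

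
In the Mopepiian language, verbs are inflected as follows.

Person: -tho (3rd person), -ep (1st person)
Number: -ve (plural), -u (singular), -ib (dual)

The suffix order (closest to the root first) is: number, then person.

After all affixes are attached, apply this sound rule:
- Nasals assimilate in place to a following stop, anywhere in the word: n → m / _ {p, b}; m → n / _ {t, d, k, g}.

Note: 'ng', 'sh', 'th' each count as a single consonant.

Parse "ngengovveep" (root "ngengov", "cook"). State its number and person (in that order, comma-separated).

Segment: ngengov-ve-ep.
number: -ve → plural.
person: -ep → 1st person.

plural, 1st person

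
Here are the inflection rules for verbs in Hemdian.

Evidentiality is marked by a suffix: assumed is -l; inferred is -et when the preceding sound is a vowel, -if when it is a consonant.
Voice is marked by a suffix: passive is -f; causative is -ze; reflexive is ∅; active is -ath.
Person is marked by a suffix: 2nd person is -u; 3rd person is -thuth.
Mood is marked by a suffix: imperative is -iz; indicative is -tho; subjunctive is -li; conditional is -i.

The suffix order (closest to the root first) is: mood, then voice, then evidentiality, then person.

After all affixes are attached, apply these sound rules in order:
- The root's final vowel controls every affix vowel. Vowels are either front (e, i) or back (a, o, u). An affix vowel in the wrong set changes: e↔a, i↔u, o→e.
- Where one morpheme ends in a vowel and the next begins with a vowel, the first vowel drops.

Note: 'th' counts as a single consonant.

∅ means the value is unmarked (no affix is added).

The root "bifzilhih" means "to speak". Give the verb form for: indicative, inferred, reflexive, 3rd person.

bifzilhihthetthith

Attach mood indicative -tho → bifzilhihtho.
voice = reflexive: zero marking, form stays bifzilhihtho.
Attach evidentiality inferred -et (after vowel 'o') → bifzilhihthoet.
Attach person 3rd person -thuth → bifzilhihthoetthuth.
Apply vowel harmony: bifzilhihthoetthuth → bifzilhihtheetthith.
Apply vowel deletion: bifzilhihtheetthith → bifzilhihthetthith.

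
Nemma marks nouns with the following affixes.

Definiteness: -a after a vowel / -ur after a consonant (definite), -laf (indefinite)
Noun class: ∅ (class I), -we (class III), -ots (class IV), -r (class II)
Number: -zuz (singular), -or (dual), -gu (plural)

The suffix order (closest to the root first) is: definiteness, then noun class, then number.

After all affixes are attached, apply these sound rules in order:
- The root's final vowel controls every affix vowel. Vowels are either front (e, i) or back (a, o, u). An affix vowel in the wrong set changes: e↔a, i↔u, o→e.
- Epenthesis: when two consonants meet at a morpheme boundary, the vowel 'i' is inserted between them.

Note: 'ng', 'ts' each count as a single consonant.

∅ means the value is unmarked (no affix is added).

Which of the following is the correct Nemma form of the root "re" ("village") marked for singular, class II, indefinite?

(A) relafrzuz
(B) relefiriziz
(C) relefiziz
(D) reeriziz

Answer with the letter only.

B

Attach definiteness indefinite -laf → relaf.
Attach noun class class II -r → relafr.
Attach number singular -zuz → relafrzuz.
Apply vowel harmony: relafrzuz → relefrziz.
Apply epenthesis: relefrziz → relefiriziz.
So the correct form is relefiriziz, option (B).
(D) reeriziz is wrong: it uses definite instead of indefinite for definiteness.
(C) relefiziz is wrong: it uses class I instead of class II for noun class.
(A) relafrzuz is wrong: it fails to apply the sound rule(s).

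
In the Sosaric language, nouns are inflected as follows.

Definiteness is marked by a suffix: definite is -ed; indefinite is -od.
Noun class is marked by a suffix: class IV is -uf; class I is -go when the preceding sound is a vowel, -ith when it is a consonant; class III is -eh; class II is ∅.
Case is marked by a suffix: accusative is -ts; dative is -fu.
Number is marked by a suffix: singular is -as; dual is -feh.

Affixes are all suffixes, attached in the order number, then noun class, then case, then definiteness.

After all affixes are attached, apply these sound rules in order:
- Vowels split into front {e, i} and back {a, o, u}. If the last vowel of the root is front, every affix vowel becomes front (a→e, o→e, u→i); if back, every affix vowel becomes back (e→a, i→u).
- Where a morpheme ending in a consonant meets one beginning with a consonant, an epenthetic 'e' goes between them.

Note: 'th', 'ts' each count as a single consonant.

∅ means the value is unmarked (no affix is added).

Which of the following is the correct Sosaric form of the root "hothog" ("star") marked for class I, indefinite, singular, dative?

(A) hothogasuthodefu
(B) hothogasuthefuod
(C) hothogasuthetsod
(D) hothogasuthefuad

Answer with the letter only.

Attach number singular -as → hothogas.
Attach noun class class I -ith (after consonant 's') → hothogasith.
Attach case dative -fu → hothogasithfu.
Attach definiteness indefinite -od → hothogasithfuod.
Apply vowel harmony: hothogasithfuod → hothogasuthfuod.
Apply epenthesis: hothogasuthfuod → hothogasuthefuod.
So the correct form is hothogasuthefuod, option (B).
(D) hothogasuthefuad is wrong: it uses definite instead of indefinite for definiteness.
(A) hothogasuthodefu is wrong: it has the affixes in the wrong order.
(C) hothogasuthetsod is wrong: it uses accusative instead of dative for case.

B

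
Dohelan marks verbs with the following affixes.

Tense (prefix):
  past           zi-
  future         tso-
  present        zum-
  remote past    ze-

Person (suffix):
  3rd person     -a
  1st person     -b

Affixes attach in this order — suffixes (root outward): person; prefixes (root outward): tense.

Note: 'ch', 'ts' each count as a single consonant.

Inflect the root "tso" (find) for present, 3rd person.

zumtsoa

Attach person 3rd person -a → tsoa.
Attach tense present zum- → zumtsoa.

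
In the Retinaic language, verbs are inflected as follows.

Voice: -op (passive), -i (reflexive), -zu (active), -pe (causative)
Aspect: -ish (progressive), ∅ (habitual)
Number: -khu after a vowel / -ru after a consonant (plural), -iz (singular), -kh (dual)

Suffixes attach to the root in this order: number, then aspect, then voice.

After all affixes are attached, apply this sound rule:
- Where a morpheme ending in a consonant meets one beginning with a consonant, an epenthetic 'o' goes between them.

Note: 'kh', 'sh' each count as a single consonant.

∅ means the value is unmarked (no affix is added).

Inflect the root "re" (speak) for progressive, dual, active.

rekhishozu

Attach number dual -kh → rekh.
Attach aspect progressive -ish → rekhish.
Attach voice active -zu → rekhishzu.
Apply epenthesis: rekhishzu → rekhishozu.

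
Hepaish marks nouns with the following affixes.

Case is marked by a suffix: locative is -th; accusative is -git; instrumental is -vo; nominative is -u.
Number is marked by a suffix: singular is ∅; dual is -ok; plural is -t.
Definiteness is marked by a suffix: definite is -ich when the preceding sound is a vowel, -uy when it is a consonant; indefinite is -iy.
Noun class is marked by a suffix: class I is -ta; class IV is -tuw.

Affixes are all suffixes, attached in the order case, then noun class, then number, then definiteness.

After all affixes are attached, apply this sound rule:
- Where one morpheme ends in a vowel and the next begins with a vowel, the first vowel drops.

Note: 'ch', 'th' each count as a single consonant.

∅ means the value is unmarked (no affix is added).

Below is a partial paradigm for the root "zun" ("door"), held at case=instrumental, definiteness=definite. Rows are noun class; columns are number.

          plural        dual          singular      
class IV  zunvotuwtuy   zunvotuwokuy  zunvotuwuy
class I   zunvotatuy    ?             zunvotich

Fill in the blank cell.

zunvotokuy

Attach case instrumental -vo → zunvo.
Attach noun class class I -ta → zunvota.
Attach number dual -ok → zunvotaok.
Attach definiteness definite -uy (after consonant 'k') → zunvotaokuy.
Apply vowel deletion: zunvotaokuy → zunvotokuy.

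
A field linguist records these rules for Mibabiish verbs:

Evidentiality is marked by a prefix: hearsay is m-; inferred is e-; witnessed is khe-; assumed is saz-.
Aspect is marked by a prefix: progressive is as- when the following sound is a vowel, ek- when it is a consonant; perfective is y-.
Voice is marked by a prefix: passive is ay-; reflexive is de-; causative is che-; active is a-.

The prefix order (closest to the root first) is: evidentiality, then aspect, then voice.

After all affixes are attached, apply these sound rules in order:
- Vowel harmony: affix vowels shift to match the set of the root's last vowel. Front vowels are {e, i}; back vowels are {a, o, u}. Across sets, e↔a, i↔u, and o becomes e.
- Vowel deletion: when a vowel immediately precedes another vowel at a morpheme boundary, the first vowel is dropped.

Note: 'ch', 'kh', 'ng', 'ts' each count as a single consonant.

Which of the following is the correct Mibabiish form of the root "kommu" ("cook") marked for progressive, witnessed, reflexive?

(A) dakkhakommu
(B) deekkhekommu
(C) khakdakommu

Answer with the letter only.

Attach evidentiality witnessed khe- → khekommu.
Attach aspect progressive ek- (before consonant 'kh') → ekkhekommu.
Attach voice reflexive de- → deekkhekommu.
Apply vowel harmony: deekkhekommu → daakkhakommu.
Apply vowel deletion: daakkhakommu → dakkhakommu.
So the correct form is dakkhakommu, option (A).
(C) khakdakommu is wrong: it has the affixes in the wrong order.
(B) deekkhekommu is wrong: it fails to apply the sound rule(s).

A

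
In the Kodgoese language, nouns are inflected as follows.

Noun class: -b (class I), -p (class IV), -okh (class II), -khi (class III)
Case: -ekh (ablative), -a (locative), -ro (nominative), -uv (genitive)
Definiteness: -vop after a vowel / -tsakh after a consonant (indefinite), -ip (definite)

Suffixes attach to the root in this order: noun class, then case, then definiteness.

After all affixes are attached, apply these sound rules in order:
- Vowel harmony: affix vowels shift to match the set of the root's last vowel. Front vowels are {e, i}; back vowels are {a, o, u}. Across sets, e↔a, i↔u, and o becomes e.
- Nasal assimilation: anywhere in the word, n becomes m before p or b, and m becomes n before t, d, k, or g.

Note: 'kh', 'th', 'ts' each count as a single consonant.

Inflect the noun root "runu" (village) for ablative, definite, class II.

Attach noun class class II -okh → runuokh.
Attach case ablative -ekh → runuokhekh.
Attach definiteness definite -ip → runuokhekhip.
Apply vowel harmony: runuokhekhip → runuokhakhup.
Nasal assimilation: no change.

runuokhakhup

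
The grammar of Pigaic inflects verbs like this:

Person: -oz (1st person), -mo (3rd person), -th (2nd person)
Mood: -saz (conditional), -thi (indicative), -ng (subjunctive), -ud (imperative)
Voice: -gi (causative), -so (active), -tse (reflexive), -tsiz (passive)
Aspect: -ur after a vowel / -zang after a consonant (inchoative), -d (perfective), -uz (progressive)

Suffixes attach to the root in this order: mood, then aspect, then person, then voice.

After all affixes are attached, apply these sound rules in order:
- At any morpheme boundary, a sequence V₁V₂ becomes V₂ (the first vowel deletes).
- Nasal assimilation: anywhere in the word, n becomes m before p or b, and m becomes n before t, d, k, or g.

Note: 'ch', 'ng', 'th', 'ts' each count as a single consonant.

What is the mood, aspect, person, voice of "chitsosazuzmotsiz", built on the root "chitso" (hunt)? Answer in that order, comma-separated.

Segment: chitso-saz-uz-mo-tsiz.
mood: -saz → conditional.
aspect: -uz → progressive.
person: -mo → 3rd person.
voice: -tsiz → passive.

conditional, progressive, 3rd person, passive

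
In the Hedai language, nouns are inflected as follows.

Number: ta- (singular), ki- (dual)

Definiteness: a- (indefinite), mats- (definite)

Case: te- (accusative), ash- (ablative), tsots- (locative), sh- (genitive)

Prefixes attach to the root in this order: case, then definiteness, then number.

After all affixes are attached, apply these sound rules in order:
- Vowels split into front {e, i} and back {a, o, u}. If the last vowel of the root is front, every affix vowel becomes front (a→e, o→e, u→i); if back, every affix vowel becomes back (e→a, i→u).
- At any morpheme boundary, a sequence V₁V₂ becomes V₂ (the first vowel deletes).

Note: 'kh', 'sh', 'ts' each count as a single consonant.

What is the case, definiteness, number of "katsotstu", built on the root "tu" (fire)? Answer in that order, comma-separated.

locative, indefinite, dual

Segment: ki-a-tsots-tu.
case: tsots- → locative.
definiteness: a- → indefinite.
number: ki- → dual.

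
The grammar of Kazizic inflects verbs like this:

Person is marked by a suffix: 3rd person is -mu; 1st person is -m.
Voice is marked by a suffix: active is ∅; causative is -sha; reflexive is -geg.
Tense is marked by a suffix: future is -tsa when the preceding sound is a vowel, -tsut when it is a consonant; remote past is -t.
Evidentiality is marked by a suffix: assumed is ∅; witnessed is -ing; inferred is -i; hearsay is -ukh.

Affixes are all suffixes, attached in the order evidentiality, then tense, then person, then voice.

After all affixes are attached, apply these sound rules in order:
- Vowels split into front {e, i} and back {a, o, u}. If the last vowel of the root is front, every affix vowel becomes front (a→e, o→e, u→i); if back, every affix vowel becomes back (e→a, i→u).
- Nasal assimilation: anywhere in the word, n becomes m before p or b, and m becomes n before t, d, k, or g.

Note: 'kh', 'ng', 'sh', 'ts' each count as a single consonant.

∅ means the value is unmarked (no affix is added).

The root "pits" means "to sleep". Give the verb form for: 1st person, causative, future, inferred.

Attach evidentiality inferred -i → pitsi.
Attach tense future -tsa (after vowel 'i') → pitsitsa.
Attach person 1st person -m → pitsitsam.
Attach voice causative -sha → pitsitsamsha.
Apply vowel harmony: pitsitsamsha → pitsitsemshe.
Nasal assimilation: no change.

pitsitsemshe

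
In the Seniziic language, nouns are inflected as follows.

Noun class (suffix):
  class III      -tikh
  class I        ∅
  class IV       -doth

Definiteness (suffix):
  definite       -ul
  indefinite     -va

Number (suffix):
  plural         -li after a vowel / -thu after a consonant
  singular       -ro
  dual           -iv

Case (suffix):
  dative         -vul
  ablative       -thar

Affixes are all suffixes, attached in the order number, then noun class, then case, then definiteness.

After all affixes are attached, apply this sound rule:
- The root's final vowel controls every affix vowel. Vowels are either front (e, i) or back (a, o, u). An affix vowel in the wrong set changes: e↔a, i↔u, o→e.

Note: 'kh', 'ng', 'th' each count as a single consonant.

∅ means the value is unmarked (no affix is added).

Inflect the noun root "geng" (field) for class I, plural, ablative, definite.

gengthitheril

Attach number plural -thu (after consonant 'ng') → gengthu.
noun class = class I: zero marking, form stays gengthu.
Attach case ablative -thar → gengthuthar.
Attach definiteness definite -ul → gengthutharul.
Apply vowel harmony: gengthutharul → gengthitheril.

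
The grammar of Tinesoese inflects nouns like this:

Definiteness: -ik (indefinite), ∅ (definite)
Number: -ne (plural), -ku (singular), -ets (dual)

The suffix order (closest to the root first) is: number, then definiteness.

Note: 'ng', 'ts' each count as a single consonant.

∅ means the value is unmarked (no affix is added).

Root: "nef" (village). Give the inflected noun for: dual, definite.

Attach number dual -ets → nefets.
definiteness = definite: zero marking, form stays nefets.

nefets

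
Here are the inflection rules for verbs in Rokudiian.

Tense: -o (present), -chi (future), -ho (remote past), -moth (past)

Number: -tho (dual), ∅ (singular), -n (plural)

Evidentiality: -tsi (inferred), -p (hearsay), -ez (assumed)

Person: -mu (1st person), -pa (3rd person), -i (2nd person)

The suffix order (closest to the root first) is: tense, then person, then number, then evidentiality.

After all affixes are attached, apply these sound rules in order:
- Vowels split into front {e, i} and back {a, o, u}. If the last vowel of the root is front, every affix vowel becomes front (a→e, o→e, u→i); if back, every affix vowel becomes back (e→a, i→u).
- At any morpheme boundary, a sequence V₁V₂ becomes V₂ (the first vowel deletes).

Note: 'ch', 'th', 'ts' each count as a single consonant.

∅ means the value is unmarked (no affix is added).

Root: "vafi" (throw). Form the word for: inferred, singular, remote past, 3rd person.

Attach tense remote past -ho → vafiho.
Attach person 3rd person -pa → vafihopa.
number = singular: zero marking, form stays vafihopa.
Attach evidentiality inferred -tsi → vafihopatsi.
Apply vowel harmony: vafihopatsi → vafihepetsi.
Vowel deletion: no change.

vafihepetsi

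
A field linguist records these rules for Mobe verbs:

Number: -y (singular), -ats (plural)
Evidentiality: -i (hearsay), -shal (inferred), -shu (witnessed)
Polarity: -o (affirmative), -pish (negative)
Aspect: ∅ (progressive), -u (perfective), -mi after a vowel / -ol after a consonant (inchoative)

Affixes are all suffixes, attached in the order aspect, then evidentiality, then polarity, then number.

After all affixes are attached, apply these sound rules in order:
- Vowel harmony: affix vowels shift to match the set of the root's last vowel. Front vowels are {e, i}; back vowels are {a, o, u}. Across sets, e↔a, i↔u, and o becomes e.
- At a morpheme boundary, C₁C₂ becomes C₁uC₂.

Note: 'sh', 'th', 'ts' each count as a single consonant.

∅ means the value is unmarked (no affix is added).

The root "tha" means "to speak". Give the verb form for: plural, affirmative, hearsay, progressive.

thauoats

aspect = progressive: zero marking, form stays tha.
Attach evidentiality hearsay -i → thai.
Attach polarity affirmative -o → thaio.
Attach number plural -ats → thaioats.
Apply vowel harmony: thaioats → thauoats.
Epenthesis: no change.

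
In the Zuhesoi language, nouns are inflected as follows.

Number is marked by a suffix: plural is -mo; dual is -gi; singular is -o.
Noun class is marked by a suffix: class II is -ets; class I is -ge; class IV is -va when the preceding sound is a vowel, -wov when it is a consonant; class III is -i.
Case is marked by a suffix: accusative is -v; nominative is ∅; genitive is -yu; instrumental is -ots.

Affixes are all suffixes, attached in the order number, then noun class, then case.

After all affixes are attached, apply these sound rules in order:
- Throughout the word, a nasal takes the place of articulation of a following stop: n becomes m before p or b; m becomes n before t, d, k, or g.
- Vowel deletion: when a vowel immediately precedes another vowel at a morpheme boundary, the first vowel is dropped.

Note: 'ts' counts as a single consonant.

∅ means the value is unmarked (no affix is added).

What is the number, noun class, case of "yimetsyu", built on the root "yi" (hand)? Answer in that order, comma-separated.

plural, class II, genitive

Segment: yi-mo-ets-yu.
number: -mo → plural.
noun class: -ets → class II.
case: -yu → genitive.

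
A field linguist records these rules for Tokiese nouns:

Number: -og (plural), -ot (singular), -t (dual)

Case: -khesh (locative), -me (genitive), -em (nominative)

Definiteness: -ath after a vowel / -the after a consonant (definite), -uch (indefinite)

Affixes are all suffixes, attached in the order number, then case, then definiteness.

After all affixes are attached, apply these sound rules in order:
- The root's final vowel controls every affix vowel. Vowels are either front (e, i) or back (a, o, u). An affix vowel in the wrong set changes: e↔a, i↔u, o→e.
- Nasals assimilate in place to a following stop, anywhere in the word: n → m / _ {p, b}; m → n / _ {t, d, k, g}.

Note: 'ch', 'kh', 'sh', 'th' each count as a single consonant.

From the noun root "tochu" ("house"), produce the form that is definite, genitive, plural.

Attach number plural -og → tochuog.
Attach case genitive -me → tochuogme.
Attach definiteness definite -ath (after vowel 'e') → tochuogmeath.
Apply vowel harmony: tochuogmeath → tochuogmaath.
Nasal assimilation: no change.

tochuogmaath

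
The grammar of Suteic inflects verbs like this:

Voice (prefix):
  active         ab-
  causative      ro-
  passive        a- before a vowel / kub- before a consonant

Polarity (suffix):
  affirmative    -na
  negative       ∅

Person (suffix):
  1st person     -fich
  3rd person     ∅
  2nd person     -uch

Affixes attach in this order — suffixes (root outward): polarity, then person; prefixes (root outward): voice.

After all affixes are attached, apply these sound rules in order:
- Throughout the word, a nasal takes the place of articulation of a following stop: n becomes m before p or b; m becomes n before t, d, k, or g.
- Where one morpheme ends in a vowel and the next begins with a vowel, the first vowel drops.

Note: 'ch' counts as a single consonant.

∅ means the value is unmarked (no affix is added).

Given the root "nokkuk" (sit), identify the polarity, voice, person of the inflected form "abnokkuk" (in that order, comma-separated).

negative, active, 3rd person

Segment: ab-nokkuk.
polarity: ∅ → negative.
voice: ab- → active.
person: ∅ → 3rd person.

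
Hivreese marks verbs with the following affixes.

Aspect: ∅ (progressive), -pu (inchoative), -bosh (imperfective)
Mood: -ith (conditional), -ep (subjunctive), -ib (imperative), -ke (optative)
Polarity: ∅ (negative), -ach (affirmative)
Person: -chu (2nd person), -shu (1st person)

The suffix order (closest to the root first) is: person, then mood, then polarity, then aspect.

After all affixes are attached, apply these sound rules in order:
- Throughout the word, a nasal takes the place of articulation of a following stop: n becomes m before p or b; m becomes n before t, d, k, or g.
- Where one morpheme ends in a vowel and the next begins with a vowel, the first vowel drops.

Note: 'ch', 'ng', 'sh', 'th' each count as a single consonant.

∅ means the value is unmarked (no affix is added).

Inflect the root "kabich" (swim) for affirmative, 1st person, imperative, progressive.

Attach person 1st person -shu → kabichshu.
Attach mood imperative -ib → kabichshuib.
Attach polarity affirmative -ach → kabichshuibach.
aspect = progressive: zero marking, form stays kabichshuibach.
Nasal assimilation: no change.
Apply vowel deletion: kabichshuibach → kabichshibach.

kabichshibach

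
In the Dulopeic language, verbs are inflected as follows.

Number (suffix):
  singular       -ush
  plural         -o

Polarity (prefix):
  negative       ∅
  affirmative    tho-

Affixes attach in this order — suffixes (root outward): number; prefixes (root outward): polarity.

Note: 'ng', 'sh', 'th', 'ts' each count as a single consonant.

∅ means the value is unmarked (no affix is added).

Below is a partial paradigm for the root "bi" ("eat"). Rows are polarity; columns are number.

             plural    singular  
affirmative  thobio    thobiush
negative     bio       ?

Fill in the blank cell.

Attach number singular -ush → biush.
polarity = negative: zero marking, form stays biush.

biush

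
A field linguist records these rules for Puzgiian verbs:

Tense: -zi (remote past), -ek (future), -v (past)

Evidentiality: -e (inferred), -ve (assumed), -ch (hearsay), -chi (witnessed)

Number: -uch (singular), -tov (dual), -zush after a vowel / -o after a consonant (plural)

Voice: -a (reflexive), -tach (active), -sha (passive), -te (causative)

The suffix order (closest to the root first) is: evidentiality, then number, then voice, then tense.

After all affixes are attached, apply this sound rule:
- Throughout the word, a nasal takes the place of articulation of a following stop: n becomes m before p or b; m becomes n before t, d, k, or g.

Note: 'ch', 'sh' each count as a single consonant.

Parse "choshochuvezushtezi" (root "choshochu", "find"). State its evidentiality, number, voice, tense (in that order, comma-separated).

Segment: choshochu-ve-zush-te-zi.
evidentiality: -ve → assumed.
number: -zush/o → plural.
voice: -te → causative.
tense: -zi → remote past.

assumed, plural, causative, remote past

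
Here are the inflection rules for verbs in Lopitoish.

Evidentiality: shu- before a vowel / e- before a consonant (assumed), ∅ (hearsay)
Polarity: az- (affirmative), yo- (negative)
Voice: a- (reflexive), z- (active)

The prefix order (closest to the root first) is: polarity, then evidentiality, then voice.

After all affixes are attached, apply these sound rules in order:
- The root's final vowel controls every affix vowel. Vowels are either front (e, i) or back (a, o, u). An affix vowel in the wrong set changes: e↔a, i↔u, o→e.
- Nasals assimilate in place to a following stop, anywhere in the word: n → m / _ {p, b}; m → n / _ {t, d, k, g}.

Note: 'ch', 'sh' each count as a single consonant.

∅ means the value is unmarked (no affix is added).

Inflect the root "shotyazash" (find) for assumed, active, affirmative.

Attach polarity affirmative az- → azshotyazash.
Attach evidentiality assumed shu- (before vowel 'a') → shuazshotyazash.
Attach voice active z- → zshuazshotyazash.
Vowel harmony: no change.
Nasal assimilation: no change.

zshuazshotyazash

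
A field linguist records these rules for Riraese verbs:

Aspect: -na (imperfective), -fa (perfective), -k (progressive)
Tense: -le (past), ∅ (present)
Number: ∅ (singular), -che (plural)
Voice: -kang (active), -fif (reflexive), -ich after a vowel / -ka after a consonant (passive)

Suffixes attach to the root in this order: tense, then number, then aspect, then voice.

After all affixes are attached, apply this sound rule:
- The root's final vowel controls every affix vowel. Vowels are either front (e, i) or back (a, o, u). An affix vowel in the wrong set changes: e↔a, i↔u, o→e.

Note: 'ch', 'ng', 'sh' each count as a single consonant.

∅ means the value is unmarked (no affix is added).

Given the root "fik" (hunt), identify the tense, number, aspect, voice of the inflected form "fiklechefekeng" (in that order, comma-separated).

Segment: fik-le-che-fa-kang.
tense: -le → past.
number: -che → plural.
aspect: -fa → perfective.
voice: -kang → active.

past, plural, perfective, active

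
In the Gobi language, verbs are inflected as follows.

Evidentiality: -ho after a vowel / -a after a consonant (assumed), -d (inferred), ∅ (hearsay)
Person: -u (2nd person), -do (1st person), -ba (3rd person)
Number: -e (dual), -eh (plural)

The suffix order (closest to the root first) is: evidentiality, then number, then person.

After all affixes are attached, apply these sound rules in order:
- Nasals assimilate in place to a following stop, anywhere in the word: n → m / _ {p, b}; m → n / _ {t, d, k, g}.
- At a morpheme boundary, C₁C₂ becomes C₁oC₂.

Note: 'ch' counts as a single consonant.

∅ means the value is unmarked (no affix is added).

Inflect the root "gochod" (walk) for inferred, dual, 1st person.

gochododedo

Attach evidentiality inferred -d → gochodd.
Attach number dual -e → gochodde.
Attach person 1st person -do → gochoddedo.
Nasal assimilation: no change.
Apply epenthesis: gochoddedo → gochododedo.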